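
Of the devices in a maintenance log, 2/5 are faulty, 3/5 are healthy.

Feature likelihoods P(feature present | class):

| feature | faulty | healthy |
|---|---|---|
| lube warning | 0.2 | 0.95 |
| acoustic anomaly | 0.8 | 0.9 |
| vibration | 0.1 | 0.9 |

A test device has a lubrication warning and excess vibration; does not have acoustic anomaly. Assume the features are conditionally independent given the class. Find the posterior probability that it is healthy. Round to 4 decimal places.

0.9698

faulty: 0.4 × 0.2 × (1−0.8) × 0.1 = 0.0016
healthy: 0.6 × 0.95 × (1−0.9) × 0.9 = 0.0513
P(healthy | x) = 0.0513 / 0.0529 ≈ 0.9698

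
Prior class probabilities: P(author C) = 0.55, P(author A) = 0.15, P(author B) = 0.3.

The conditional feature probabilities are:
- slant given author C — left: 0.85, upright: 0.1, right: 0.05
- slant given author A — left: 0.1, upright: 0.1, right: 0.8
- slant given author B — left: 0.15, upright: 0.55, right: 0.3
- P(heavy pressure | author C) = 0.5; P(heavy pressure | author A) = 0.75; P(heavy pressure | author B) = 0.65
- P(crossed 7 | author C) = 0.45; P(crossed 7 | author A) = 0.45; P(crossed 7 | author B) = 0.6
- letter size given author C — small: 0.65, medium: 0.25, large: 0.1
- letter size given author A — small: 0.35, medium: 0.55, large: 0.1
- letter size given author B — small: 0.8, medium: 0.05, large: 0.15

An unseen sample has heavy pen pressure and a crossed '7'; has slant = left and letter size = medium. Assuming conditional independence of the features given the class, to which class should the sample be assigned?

author C: 0.55 × 0.85 × 0.5 × 0.45 × 0.25 = 0.026296875
author A: 0.15 × 0.1 × 0.75 × 0.45 × 0.55 = 0.002784375
author B: 0.3 × 0.15 × 0.65 × 0.6 × 0.05 = 0.0008775
Highest score → author C.

author C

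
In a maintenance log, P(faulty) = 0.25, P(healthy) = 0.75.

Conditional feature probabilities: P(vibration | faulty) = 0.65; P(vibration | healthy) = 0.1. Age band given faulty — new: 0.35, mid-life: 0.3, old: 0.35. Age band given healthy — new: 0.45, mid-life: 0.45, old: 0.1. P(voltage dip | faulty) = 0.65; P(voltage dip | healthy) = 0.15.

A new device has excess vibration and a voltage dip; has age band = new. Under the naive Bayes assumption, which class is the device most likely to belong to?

faulty: 0.25 × 0.65 × 0.35 × 0.65 = 0.03696875
healthy: 0.75 × 0.1 × 0.45 × 0.15 = 0.0050625
Highest score → faulty.

faulty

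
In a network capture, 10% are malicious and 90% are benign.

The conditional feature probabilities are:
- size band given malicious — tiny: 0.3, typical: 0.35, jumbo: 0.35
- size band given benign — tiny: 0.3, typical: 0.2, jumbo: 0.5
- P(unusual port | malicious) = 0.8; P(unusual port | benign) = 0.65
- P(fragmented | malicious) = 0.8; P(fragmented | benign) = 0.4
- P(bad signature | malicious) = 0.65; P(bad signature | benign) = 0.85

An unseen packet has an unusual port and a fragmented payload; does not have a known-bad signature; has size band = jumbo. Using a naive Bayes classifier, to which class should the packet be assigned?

benign

malicious: 0.1 × 0.35 × 0.8 × 0.8 × (1−0.65) = 0.00784
benign: 0.9 × 0.5 × 0.65 × 0.4 × (1−0.85) = 0.01755
Highest score → benign.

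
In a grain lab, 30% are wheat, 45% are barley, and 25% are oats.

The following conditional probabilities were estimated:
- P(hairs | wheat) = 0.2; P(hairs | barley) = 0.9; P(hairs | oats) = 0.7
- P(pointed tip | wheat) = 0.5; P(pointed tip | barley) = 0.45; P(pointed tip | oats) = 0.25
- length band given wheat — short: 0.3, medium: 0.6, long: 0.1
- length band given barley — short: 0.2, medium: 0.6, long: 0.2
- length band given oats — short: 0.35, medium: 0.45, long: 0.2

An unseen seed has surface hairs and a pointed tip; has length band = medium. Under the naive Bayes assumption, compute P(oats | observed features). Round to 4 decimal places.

wheat: 0.3 × 0.2 × 0.5 × 0.6 = 0.018
barley: 0.45 × 0.9 × 0.45 × 0.6 = 0.10935
oats: 0.25 × 0.7 × 0.25 × 0.45 = 0.0196875
P(oats | x) = 0.0196875 / 0.1470375 ≈ 0.1339

0.1339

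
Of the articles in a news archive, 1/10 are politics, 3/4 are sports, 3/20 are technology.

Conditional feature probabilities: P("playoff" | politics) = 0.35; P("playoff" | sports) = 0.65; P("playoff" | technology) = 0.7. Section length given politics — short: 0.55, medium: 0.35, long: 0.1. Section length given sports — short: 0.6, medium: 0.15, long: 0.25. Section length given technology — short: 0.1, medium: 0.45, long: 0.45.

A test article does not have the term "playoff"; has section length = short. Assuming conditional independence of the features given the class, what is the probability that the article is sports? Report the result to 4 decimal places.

0.7965

politics: 0.1 × (1−0.35) × 0.55 = 0.03575
sports: 0.75 × (1−0.65) × 0.6 = 0.1575
technology: 0.15 × (1−0.7) × 0.1 = 0.0045
P(sports | x) = 0.1575 / 0.19775 ≈ 0.7965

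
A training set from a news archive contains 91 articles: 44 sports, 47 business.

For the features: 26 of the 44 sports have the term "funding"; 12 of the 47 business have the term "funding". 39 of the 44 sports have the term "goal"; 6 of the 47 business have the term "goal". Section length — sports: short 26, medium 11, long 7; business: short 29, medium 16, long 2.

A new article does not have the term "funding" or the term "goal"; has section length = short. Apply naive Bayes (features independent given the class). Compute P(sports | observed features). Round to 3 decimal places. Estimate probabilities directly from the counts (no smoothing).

0.060

sports: (44/91) × (18/44) × (5/44) × (26/44) ≈ 0.0132822
business: (47/91) × (35/47) × (41/47) × (29/47) ≈ 0.20702
P(sports | x) = 0.0132822 / 0.2203022 ≈ 0.060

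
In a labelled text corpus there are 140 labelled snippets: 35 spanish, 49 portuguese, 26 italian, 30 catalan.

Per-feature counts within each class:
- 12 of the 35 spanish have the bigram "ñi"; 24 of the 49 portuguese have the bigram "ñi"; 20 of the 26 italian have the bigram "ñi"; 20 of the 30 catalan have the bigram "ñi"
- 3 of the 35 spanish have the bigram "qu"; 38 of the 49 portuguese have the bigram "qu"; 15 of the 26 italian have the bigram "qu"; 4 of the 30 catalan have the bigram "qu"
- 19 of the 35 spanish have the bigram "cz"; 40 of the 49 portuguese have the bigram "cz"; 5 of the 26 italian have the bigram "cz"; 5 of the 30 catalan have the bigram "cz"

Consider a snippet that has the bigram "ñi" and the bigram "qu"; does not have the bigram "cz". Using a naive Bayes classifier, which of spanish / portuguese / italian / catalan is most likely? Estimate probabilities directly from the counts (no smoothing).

spanish: (35/140) × (12/35) × (3/35) × (16/35) ≈ 0.0033586
portuguese: (49/140) × (24/49) × (38/49) × (9/49) ≈ 0.0244184
italian: (26/140) × (20/26) × (15/26) × (21/26) ≈ 0.066568
catalan: (30/140) × (20/30) × (4/30) × (25/30) ≈ 0.015873
Highest score → italian.

italian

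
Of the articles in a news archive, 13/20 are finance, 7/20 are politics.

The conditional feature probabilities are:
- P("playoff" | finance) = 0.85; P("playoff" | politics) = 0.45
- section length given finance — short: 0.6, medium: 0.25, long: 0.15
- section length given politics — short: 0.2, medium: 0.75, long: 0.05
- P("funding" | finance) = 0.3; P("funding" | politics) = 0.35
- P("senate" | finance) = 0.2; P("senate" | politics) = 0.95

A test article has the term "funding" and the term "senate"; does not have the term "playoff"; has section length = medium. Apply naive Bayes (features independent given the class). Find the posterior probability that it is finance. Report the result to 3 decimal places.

0.030

finance: 0.65 × (1−0.85) × 0.25 × 0.3 × 0.2 = 0.0014625
politics: 0.35 × (1−0.45) × 0.75 × 0.35 × 0.95 = 0.0480046875
P(finance | x) = 0.0014625 / 0.0494671875 ≈ 0.030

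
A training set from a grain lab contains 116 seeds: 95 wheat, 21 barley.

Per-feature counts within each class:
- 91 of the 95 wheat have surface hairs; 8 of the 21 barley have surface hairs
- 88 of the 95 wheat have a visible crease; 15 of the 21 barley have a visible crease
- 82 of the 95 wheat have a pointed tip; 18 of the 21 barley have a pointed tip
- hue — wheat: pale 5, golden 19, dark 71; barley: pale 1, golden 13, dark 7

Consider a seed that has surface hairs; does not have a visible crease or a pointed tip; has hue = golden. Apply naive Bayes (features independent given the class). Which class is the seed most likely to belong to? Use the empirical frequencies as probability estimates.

barley

wheat: (95/116) × (91/95) × (7/95) × (13/95) × (19/95) ≈ 0.001582
barley: (21/116) × (8/21) × (6/21) × (3/21) × (13/21) ≈ 0.00174257
Highest score → barley.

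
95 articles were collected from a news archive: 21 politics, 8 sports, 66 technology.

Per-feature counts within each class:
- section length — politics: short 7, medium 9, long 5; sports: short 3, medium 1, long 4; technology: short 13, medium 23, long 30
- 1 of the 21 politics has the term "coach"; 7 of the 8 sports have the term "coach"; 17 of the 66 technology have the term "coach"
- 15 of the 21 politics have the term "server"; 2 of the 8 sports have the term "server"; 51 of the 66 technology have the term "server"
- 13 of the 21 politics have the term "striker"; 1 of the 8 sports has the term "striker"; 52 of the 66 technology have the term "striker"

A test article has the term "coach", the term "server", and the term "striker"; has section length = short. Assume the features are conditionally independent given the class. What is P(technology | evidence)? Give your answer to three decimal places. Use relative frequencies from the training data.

politics: (21/95) × (7/21) × (1/21) × (15/21) × (13/21) ≈ 0.0015515
sports: (8/95) × (3/8) × (7/8) × (2/8) × (1/8) ≈ 0.000863487
technology: (66/95) × (13/66) × (17/66) × (51/66) × (52/66) ≈ 0.021459
P(technology | x) = 0.021459 / 0.023873987 ≈ 0.899

0.899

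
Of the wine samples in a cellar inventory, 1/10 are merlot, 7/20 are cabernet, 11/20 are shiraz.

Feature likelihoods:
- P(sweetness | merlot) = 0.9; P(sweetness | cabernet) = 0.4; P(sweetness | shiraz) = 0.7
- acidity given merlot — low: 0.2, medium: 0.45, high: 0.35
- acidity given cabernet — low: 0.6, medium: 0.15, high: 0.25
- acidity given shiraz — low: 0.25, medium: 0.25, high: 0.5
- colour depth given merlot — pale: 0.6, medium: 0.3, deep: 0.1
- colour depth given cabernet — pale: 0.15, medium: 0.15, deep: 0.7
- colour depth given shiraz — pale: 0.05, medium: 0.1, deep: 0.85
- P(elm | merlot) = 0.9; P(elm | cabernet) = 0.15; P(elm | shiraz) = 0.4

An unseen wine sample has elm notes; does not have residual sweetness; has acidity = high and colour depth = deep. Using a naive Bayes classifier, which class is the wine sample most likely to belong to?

shiraz

merlot: 0.1 × (1−0.9) × 0.35 × 0.1 × 0.9 = 0.000315
cabernet: 0.35 × (1−0.4) × 0.25 × 0.7 × 0.15 = 0.0055125
shiraz: 0.55 × (1−0.7) × 0.5 × 0.85 × 0.4 = 0.02805
Highest score → shiraz.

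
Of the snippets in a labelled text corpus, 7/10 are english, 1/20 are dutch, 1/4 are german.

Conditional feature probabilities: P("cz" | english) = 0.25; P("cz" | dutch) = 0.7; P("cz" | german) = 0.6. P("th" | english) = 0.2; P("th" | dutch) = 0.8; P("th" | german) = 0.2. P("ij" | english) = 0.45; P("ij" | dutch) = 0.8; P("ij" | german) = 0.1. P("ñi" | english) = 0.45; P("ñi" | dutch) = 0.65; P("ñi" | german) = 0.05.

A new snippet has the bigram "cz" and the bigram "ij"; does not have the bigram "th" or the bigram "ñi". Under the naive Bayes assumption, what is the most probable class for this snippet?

english

english: 0.7 × 0.25 × (1−0.2) × 0.45 × (1−0.45) = 0.03465
dutch: 0.05 × 0.7 × (1−0.8) × 0.8 × (1−0.65) = 0.00196
german: 0.25 × 0.6 × (1−0.2) × 0.1 × (1−0.05) = 0.0114
Highest score → english.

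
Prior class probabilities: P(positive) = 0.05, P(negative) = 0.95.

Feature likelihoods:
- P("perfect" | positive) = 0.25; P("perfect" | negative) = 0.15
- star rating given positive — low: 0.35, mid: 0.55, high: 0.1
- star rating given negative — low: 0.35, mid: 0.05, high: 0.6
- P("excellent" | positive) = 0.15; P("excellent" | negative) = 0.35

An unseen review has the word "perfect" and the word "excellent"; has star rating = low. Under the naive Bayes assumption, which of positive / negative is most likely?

positive: 0.05 × 0.25 × 0.35 × 0.15 = 0.00065625
negative: 0.95 × 0.15 × 0.35 × 0.35 = 0.01745625
Highest score → negative.

negative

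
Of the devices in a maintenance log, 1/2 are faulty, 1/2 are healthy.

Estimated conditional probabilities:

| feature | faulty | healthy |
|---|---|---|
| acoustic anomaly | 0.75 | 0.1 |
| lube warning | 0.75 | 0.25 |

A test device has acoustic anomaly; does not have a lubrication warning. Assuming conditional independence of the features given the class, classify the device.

faulty

faulty: 0.5 × 0.75 × (1−0.75) = 0.09375
healthy: 0.5 × 0.1 × (1−0.25) = 0.0375
Highest score → faulty.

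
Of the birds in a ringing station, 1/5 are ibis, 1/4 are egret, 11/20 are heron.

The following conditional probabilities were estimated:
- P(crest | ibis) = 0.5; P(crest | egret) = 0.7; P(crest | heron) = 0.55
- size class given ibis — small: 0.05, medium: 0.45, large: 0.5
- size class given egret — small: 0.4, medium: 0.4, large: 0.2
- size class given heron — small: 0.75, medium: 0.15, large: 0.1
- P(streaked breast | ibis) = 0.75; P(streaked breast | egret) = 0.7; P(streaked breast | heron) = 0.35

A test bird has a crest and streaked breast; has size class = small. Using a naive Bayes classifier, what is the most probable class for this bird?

ibis: 0.2 × 0.5 × 0.05 × 0.75 = 0.00375
egret: 0.25 × 0.7 × 0.4 × 0.7 = 0.049
heron: 0.55 × 0.55 × 0.75 × 0.35 = 0.07940625
Highest score → heron.

heron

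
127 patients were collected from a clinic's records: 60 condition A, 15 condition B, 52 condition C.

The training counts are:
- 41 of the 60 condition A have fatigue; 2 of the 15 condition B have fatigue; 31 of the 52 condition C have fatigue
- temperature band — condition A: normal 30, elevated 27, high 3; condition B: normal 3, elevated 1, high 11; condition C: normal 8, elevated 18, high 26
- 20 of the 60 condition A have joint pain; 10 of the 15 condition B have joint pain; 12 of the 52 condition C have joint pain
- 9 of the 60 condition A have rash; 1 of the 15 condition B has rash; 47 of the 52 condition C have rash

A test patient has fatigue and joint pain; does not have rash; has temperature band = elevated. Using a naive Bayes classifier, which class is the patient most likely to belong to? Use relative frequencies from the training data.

condition A: (60/127) × (41/60) × (27/60) × (20/60) × (51/60) ≈ 0.0411614
condition B: (15/127) × (2/15) × (1/15) × (10/15) × (14/15) ≈ 0.000653252
condition C: (52/127) × (31/52) × (18/52) × (12/52) × (5/52) ≈ 0.00187487
Highest score → condition A.

condition A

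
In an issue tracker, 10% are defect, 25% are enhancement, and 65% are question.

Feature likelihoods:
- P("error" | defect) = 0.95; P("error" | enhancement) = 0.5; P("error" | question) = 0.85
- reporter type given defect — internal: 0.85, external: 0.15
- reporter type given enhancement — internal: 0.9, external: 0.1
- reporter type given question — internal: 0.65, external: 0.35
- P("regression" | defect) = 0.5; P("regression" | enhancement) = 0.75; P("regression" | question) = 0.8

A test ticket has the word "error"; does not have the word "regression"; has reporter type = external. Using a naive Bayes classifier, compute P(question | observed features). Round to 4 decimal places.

0.7905

defect: 0.1 × 0.95 × 0.15 × (1−0.5) = 0.007125
enhancement: 0.25 × 0.5 × 0.1 × (1−0.75) = 0.003125
question: 0.65 × 0.85 × 0.35 × (1−0.8) = 0.038675
P(question | x) = 0.038675 / 0.048925 ≈ 0.7905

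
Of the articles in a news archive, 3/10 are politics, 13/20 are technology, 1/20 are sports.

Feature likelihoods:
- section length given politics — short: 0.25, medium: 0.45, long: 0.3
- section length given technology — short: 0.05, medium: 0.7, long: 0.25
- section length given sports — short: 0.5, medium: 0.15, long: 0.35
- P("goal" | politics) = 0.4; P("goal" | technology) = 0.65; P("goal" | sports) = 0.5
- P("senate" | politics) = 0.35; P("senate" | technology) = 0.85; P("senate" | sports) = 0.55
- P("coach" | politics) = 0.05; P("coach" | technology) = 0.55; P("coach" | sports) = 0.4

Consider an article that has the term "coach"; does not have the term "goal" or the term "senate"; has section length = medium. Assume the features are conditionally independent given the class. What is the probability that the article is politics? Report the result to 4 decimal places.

politics: 0.3 × 0.45 × (1−0.4) × (1−0.35) × 0.05 = 0.0026325
technology: 0.65 × 0.7 × (1−0.65) × (1−0.85) × 0.55 = 0.013138125
sports: 0.05 × 0.15 × (1−0.5) × (1−0.55) × 0.4 = 0.000675
P(politics | x) = 0.0026325 / 0.016445625 ≈ 0.1601

0.1601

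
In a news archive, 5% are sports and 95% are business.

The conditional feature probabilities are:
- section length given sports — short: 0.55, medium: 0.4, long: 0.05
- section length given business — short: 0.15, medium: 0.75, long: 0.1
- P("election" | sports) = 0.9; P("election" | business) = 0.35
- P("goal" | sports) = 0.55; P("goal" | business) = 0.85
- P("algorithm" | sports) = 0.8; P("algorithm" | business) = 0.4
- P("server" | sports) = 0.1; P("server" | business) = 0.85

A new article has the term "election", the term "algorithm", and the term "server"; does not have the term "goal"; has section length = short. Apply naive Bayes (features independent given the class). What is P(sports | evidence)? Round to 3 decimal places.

0.259

sports: 0.05 × 0.55 × 0.9 × (1−0.55) × 0.8 × 0.1 = 0.000891
business: 0.95 × 0.15 × 0.35 × (1−0.85) × 0.4 × 0.85 = 0.002543625
P(sports | x) = 0.000891 / 0.003434625 ≈ 0.259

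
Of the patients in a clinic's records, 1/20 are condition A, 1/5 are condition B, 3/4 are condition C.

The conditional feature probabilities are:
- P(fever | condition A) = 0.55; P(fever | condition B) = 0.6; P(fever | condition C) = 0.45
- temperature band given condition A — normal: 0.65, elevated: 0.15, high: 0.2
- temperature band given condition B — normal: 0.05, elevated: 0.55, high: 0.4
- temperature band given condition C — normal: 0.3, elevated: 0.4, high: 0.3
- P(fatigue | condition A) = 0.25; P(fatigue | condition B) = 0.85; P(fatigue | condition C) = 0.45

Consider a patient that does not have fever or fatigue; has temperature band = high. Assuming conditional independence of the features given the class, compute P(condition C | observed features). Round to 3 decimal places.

0.893

condition A: 0.05 × (1−0.55) × 0.2 × (1−0.25) = 0.003375
condition B: 0.2 × (1−0.6) × 0.4 × (1−0.85) = 0.0048
condition C: 0.75 × (1−0.45) × 0.3 × (1−0.45) = 0.0680625
P(condition C | x) = 0.0680625 / 0.0762375 ≈ 0.893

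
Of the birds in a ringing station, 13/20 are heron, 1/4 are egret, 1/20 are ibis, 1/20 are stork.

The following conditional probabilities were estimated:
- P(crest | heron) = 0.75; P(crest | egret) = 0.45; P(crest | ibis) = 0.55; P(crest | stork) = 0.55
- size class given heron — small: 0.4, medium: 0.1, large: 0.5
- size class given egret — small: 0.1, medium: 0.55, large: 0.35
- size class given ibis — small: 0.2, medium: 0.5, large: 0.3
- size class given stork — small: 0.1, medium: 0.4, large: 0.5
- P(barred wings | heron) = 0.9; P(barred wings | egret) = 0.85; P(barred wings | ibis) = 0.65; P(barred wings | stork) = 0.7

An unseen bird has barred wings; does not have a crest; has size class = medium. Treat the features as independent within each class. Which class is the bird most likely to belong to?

heron: 0.65 × (1−0.75) × 0.1 × 0.9 = 0.014625
egret: 0.25 × (1−0.45) × 0.55 × 0.85 = 0.06428125
ibis: 0.05 × (1−0.55) × 0.5 × 0.65 = 0.0073125
stork: 0.05 × (1−0.55) × 0.4 × 0.7 = 0.0063
Highest score → egret.

egret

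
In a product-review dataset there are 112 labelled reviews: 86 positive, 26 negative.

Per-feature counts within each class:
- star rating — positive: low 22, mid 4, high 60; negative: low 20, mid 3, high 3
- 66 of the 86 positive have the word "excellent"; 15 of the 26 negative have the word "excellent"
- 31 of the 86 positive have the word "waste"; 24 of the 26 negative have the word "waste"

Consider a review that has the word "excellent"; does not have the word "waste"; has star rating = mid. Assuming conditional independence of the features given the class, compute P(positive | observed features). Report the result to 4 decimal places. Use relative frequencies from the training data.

0.9365

positive: (86/112) × (4/86) × (66/86) × (55/86) ≈ 0.0175288
negative: (26/112) × (3/26) × (15/26) × (2/26) ≈ 0.00118872
P(positive | x) = 0.0175288 / 0.01871752 ≈ 0.9365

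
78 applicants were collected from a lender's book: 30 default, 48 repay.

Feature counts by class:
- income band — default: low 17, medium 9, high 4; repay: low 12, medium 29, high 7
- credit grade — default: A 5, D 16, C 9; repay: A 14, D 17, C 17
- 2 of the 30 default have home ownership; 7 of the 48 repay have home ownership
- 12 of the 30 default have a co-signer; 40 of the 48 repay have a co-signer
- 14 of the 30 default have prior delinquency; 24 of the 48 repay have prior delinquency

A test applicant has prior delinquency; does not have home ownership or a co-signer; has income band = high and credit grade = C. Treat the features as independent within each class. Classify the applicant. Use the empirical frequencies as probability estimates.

default: (30/78) × (4/30) × (9/30) × (28/30) × (18/30) × (14/30) ≈ 0.00402051
repay: (48/78) × (7/48) × (17/48) × (41/48) × (8/48) × (24/48) ≈ 0.00226242
Highest score → default.

default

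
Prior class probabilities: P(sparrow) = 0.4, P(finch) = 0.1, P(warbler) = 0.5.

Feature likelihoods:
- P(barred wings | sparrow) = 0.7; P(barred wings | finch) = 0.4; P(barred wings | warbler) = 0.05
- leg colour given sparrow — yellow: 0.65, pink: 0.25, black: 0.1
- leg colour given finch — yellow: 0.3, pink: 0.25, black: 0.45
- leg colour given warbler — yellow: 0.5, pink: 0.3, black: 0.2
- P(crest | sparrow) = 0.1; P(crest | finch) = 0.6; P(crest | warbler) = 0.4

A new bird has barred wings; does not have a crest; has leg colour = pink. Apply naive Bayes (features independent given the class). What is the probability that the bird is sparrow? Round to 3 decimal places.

sparrow: 0.4 × 0.7 × 0.25 × (1−0.1) = 0.063
finch: 0.1 × 0.4 × 0.25 × (1−0.6) = 0.004
warbler: 0.5 × 0.05 × 0.3 × (1−0.4) = 0.0045
P(sparrow | x) = 0.063 / 0.0715 ≈ 0.881

0.881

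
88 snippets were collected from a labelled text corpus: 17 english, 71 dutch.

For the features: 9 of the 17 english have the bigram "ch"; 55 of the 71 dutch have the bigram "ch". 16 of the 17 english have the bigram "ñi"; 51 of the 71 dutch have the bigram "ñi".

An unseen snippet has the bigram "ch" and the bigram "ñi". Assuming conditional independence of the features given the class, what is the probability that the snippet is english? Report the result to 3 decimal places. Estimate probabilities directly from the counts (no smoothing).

0.177

english: (17/88) × (9/17) × (16/17) ≈ 0.0962567
dutch: (71/88) × (55/71) × (51/71) ≈ 0.448944
P(english | x) = 0.0962567 / 0.5452007 ≈ 0.177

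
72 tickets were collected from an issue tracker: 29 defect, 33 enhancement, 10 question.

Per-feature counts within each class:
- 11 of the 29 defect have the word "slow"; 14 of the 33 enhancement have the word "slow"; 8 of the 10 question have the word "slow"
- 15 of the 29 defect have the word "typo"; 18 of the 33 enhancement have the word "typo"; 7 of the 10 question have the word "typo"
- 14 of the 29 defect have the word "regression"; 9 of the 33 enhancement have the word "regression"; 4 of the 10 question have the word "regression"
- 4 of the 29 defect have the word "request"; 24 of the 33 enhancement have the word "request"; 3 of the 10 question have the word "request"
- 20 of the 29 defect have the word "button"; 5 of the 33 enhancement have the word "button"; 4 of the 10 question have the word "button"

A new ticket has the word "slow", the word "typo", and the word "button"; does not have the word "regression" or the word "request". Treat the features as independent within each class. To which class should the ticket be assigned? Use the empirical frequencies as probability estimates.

defect: (29/72) × (11/29) × (15/29) × (15/29) × (25/29) × (20/29) ≈ 0.0243008
enhancement: (33/72) × (14/33) × (18/33) × (24/33) × (9/33) × (5/33) ≈ 0.0031874
question: (10/72) × (8/10) × (7/10) × (6/10) × (7/10) × (4/10) ≈ 0.0130667
Highest score → defect.

defect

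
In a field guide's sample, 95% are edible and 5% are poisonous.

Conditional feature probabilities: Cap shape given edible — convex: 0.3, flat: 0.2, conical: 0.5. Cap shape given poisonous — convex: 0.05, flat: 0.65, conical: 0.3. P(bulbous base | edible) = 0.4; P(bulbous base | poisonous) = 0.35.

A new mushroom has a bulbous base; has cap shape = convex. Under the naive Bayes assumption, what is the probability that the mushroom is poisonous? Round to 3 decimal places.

edible: 0.95 × 0.3 × 0.4 = 0.114
poisonous: 0.05 × 0.05 × 0.35 = 0.000875
P(poisonous | x) = 0.000875 / 0.114875 ≈ 0.008

0.008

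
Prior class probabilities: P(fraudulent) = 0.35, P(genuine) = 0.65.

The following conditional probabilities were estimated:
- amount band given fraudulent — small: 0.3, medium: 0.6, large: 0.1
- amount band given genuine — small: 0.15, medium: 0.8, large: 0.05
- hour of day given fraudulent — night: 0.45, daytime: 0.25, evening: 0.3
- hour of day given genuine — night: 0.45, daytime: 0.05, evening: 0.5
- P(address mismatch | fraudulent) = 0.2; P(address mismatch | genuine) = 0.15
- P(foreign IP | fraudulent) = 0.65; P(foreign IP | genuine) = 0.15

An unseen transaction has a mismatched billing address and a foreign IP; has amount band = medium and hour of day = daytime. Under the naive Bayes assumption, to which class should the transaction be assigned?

fraudulent

fraudulent: 0.35 × 0.6 × 0.25 × 0.2 × 0.65 = 0.006825
genuine: 0.65 × 0.8 × 0.05 × 0.15 × 0.15 = 0.000585
Highest score → fraudulent.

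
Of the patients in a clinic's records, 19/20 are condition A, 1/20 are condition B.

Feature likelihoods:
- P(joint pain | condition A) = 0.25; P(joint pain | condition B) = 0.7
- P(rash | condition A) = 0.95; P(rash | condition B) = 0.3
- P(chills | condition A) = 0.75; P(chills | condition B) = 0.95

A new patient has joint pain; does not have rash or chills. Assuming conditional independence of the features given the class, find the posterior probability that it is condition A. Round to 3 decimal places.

0.708

condition A: 0.95 × 0.25 × (1−0.95) × (1−0.75) = 0.00296875
condition B: 0.05 × 0.7 × (1−0.3) × (1−0.95) = 0.001225
P(condition A | x) = 0.00296875 / 0.00419375 ≈ 0.708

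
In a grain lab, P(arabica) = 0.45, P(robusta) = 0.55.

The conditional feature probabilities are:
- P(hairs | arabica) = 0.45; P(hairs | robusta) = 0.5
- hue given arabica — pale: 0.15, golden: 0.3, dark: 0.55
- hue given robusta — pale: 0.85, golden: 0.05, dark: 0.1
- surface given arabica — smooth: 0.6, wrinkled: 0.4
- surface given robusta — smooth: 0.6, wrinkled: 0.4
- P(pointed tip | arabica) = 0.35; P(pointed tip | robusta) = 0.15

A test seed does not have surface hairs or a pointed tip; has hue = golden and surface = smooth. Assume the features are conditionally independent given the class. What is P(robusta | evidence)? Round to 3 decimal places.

0.195

arabica: 0.45 × (1−0.45) × 0.3 × 0.6 × (1−0.35) = 0.0289575
robusta: 0.55 × (1−0.5) × 0.05 × 0.6 × (1−0.15) = 0.0070125
P(robusta | x) = 0.0070125 / 0.03597 ≈ 0.195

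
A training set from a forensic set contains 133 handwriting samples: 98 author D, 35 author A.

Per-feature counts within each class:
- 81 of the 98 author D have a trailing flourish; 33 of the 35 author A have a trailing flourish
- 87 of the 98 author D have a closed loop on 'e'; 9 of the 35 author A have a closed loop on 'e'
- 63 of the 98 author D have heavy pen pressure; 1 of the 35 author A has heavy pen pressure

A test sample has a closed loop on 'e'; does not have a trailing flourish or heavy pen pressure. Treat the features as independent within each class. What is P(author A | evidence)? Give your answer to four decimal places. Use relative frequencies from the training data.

author D: (98/133) × (17/98) × (87/98) × (35/98) ≈ 0.0405259
author A: (35/133) × (2/35) × (9/35) × (34/35) ≈ 0.00375633
P(author A | x) = 0.00375633 / 0.04428223 ≈ 0.0848

0.0848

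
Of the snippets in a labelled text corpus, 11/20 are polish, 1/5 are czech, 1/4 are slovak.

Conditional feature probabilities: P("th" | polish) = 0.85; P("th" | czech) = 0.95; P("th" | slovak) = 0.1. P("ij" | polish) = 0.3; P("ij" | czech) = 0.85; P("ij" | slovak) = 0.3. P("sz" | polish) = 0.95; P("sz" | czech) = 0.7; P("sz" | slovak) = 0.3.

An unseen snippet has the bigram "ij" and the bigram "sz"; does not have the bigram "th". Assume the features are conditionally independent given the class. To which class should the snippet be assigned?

polish: 0.55 × (1−0.85) × 0.3 × 0.95 = 0.0235125
czech: 0.2 × (1−0.95) × 0.85 × 0.7 = 0.00595
slovak: 0.25 × (1−0.1) × 0.3 × 0.3 = 0.02025
Highest score → polish.

polish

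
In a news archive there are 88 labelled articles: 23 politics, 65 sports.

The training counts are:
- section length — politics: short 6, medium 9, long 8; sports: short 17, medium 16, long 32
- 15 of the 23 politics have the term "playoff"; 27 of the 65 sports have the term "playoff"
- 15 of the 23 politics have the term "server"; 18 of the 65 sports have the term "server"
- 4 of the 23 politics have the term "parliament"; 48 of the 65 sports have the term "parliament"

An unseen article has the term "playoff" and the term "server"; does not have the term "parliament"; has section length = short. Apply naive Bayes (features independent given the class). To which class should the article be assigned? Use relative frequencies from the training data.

politics

politics: (23/88) × (6/23) × (15/23) × (15/23) × (19/23) ≈ 0.0239564
sports: (65/88) × (17/65) × (27/65) × (18/65) × (17/65) ≈ 0.00581181
Highest score → politics.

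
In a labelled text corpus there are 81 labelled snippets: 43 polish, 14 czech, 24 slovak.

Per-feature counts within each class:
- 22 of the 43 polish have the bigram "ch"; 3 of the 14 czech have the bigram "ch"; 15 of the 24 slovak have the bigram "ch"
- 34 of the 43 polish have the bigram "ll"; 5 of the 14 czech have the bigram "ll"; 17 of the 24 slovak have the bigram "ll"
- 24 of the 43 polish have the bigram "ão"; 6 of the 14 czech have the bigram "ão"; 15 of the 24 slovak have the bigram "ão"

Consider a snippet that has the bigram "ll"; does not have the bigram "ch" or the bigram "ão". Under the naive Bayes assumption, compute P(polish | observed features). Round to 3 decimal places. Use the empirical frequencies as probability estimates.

0.613

polish: (43/81) × (21/43) × (34/43) × (19/43) ≈ 0.0905795
czech: (14/81) × (11/14) × (5/14) × (8/14) ≈ 0.0277148
slovak: (24/81) × (9/24) × (17/24) × (9/24) ≈ 0.0295139
P(polish | x) = 0.0905795 / 0.1478082 ≈ 0.613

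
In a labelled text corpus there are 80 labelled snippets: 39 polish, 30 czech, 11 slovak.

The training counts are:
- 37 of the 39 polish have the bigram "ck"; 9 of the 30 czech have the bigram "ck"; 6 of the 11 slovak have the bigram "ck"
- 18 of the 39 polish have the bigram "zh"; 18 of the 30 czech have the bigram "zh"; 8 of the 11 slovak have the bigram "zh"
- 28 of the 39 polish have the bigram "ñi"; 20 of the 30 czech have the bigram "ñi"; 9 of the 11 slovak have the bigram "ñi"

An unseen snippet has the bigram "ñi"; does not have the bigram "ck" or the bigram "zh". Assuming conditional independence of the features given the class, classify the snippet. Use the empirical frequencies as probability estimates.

czech

polish: (39/80) × (2/39) × (21/39) × (28/39) ≈ 0.00966469
czech: (30/80) × (21/30) × (12/30) × (20/30) = 0.07
slovak: (11/80) × (5/11) × (3/11) × (9/11) ≈ 0.0139463
Highest score → czech.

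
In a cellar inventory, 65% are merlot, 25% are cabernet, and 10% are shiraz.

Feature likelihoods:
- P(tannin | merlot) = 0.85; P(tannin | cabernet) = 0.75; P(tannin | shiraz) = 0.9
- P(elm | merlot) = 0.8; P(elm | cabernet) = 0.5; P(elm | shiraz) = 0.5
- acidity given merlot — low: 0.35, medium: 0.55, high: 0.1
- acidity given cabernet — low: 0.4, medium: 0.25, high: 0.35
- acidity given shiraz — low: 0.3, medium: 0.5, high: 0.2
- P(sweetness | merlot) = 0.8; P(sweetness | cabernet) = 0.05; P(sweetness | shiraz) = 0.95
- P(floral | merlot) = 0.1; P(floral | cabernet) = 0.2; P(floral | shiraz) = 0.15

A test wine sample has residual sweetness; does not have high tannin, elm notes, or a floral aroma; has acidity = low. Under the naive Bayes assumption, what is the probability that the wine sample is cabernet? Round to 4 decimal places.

0.0755

merlot: 0.65 × (1−0.85) × (1−0.8) × 0.35 × 0.8 × (1−0.1) = 0.004914
cabernet: 0.25 × (1−0.75) × (1−0.5) × 0.4 × 0.05 × (1−0.2) = 0.0005
shiraz: 0.1 × (1−0.9) × (1−0.5) × 0.3 × 0.95 × (1−0.15) = 0.00121125
P(cabernet | x) = 0.0005 / 0.00662525 ≈ 0.0755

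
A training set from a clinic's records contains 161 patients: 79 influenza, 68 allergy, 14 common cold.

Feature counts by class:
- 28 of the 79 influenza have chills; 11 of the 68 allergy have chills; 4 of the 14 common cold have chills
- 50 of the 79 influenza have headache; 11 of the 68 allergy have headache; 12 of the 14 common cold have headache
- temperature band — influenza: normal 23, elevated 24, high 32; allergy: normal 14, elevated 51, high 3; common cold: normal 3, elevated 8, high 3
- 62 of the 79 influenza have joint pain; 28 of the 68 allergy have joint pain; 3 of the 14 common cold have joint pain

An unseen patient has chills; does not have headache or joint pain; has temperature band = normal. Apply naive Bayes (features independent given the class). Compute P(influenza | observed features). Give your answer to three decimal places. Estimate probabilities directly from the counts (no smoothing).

0.347

influenza: (79/161) × (28/79) × (29/79) × (23/79) × (17/79) ≈ 0.00399968
allergy: (68/161) × (11/68) × (57/68) × (14/68) × (40/68) ≈ 0.0069359
common cold: (14/161) × (4/14) × (2/14) × (3/14) × (11/14) ≈ 0.000597577
P(influenza | x) = 0.00399968 / 0.011533157 ≈ 0.347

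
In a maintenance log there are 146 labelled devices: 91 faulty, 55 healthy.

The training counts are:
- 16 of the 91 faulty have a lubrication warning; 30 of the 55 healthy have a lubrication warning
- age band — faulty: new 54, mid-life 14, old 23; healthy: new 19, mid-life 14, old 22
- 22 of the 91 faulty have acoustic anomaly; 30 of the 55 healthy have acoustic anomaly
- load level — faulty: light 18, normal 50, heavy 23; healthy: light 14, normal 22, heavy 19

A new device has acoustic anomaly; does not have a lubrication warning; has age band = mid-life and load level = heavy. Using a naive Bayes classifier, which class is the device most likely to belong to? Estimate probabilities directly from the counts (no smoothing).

faulty: (91/146) × (75/91) × (14/91) × (22/91) × (23/91) ≈ 0.00482906
healthy: (55/146) × (25/55) × (14/55) × (30/55) × (19/55) ≈ 0.008213
Highest score → healthy.

healthy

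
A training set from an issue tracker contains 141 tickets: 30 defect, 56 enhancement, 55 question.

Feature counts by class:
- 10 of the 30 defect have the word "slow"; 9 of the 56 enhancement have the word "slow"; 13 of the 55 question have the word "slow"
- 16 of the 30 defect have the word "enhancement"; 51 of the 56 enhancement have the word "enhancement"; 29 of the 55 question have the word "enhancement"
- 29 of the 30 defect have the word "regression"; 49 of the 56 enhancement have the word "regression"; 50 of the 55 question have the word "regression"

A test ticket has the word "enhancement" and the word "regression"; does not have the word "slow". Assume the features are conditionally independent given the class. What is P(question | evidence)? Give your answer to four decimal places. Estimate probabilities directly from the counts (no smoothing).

defect: (30/141) × (20/30) × (16/30) × (29/30) ≈ 0.0731284
enhancement: (56/141) × (47/56) × (51/56) × (49/56) = 0.265625
question: (55/141) × (42/55) × (29/55) × (50/55) ≈ 0.142782
P(question | x) = 0.142782 / 0.4815354 ≈ 0.2965

0.2965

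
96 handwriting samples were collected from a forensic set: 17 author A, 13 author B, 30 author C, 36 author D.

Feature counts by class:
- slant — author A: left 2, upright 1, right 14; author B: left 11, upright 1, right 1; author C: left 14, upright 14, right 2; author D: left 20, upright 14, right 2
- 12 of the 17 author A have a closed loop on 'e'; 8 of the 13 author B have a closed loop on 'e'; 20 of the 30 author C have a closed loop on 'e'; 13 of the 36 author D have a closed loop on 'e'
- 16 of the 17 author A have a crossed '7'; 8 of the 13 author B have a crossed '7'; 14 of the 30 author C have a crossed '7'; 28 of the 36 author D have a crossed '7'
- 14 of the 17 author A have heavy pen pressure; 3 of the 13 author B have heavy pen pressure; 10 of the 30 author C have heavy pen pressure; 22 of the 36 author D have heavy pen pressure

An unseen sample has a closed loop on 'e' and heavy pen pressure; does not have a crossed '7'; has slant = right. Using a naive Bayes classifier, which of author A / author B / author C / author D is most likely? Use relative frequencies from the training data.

author A: (17/96) × (14/17) × (12/17) × (1/17) × (14/17) ≈ 0.00498677
author B: (13/96) × (1/13) × (8/13) × (5/13) × (3/13) ≈ 0.000568958
author C: (30/96) × (2/30) × (20/30) × (16/30) × (10/30) ≈ 0.00246914
author D: (36/96) × (2/36) × (13/36) × (8/36) × (22/36) ≈ 0.00102166
Highest score → author A.

author A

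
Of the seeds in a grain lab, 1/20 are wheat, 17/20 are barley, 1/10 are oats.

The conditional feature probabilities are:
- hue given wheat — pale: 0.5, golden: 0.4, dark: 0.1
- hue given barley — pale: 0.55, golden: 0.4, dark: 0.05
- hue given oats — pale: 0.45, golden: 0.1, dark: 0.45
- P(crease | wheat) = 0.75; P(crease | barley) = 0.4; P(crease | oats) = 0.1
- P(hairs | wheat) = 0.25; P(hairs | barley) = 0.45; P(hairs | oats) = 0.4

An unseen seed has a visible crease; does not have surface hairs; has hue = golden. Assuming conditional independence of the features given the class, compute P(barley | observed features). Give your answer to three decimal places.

wheat: 0.05 × 0.4 × 0.75 × (1−0.25) = 0.01125
barley: 0.85 × 0.4 × 0.4 × (1−0.45) = 0.0748
oats: 0.1 × 0.1 × 0.1 × (1−0.4) = 0.0006
P(barley | x) = 0.0748 / 0.08665 ≈ 0.863

0.863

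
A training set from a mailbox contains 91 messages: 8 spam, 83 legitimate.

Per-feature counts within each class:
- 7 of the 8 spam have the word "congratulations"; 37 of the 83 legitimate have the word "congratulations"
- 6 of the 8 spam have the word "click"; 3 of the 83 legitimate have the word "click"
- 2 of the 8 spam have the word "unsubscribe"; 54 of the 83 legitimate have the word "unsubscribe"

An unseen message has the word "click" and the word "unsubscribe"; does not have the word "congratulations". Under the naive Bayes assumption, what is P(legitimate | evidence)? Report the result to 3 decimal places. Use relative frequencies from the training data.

spam: (8/91) × (1/8) × (6/8) × (2/8) ≈ 0.00206044
legitimate: (83/91) × (46/83) × (3/83) × (54/83) ≈ 0.0118871
P(legitimate | x) = 0.0118871 / 0.01394754 ≈ 0.852

0.852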